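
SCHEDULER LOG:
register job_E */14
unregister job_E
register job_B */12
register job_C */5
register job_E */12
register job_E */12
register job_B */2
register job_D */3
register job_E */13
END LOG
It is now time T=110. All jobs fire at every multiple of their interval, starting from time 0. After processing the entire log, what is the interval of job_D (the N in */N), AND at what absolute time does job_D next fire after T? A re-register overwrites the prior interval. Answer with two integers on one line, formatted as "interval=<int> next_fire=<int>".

Answer: interval=3 next_fire=111

Derivation:
Op 1: register job_E */14 -> active={job_E:*/14}
Op 2: unregister job_E -> active={}
Op 3: register job_B */12 -> active={job_B:*/12}
Op 4: register job_C */5 -> active={job_B:*/12, job_C:*/5}
Op 5: register job_E */12 -> active={job_B:*/12, job_C:*/5, job_E:*/12}
Op 6: register job_E */12 -> active={job_B:*/12, job_C:*/5, job_E:*/12}
Op 7: register job_B */2 -> active={job_B:*/2, job_C:*/5, job_E:*/12}
Op 8: register job_D */3 -> active={job_B:*/2, job_C:*/5, job_D:*/3, job_E:*/12}
Op 9: register job_E */13 -> active={job_B:*/2, job_C:*/5, job_D:*/3, job_E:*/13}
Final interval of job_D = 3
Next fire of job_D after T=110: (110//3+1)*3 = 111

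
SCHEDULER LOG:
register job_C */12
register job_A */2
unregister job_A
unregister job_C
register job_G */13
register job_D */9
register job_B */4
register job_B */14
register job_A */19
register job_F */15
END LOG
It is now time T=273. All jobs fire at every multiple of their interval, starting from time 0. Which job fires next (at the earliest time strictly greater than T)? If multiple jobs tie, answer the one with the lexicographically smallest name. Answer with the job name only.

Op 1: register job_C */12 -> active={job_C:*/12}
Op 2: register job_A */2 -> active={job_A:*/2, job_C:*/12}
Op 3: unregister job_A -> active={job_C:*/12}
Op 4: unregister job_C -> active={}
Op 5: register job_G */13 -> active={job_G:*/13}
Op 6: register job_D */9 -> active={job_D:*/9, job_G:*/13}
Op 7: register job_B */4 -> active={job_B:*/4, job_D:*/9, job_G:*/13}
Op 8: register job_B */14 -> active={job_B:*/14, job_D:*/9, job_G:*/13}
Op 9: register job_A */19 -> active={job_A:*/19, job_B:*/14, job_D:*/9, job_G:*/13}
Op 10: register job_F */15 -> active={job_A:*/19, job_B:*/14, job_D:*/9, job_F:*/15, job_G:*/13}
  job_A: interval 19, next fire after T=273 is 285
  job_B: interval 14, next fire after T=273 is 280
  job_D: interval 9, next fire after T=273 is 279
  job_F: interval 15, next fire after T=273 is 285
  job_G: interval 13, next fire after T=273 is 286
Earliest = 279, winner (lex tiebreak) = job_D

Answer: job_D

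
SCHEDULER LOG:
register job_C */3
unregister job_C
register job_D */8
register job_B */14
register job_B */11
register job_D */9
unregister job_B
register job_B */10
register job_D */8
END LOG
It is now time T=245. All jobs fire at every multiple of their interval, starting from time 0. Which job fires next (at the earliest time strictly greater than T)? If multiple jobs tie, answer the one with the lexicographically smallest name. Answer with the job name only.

Op 1: register job_C */3 -> active={job_C:*/3}
Op 2: unregister job_C -> active={}
Op 3: register job_D */8 -> active={job_D:*/8}
Op 4: register job_B */14 -> active={job_B:*/14, job_D:*/8}
Op 5: register job_B */11 -> active={job_B:*/11, job_D:*/8}
Op 6: register job_D */9 -> active={job_B:*/11, job_D:*/9}
Op 7: unregister job_B -> active={job_D:*/9}
Op 8: register job_B */10 -> active={job_B:*/10, job_D:*/9}
Op 9: register job_D */8 -> active={job_B:*/10, job_D:*/8}
  job_B: interval 10, next fire after T=245 is 250
  job_D: interval 8, next fire after T=245 is 248
Earliest = 248, winner (lex tiebreak) = job_D

Answer: job_D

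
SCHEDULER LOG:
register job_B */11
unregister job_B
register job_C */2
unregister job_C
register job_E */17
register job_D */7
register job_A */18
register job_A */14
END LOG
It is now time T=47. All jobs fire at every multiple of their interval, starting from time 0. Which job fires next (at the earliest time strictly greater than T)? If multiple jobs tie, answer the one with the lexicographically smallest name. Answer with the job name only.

Answer: job_D

Derivation:
Op 1: register job_B */11 -> active={job_B:*/11}
Op 2: unregister job_B -> active={}
Op 3: register job_C */2 -> active={job_C:*/2}
Op 4: unregister job_C -> active={}
Op 5: register job_E */17 -> active={job_E:*/17}
Op 6: register job_D */7 -> active={job_D:*/7, job_E:*/17}
Op 7: register job_A */18 -> active={job_A:*/18, job_D:*/7, job_E:*/17}
Op 8: register job_A */14 -> active={job_A:*/14, job_D:*/7, job_E:*/17}
  job_A: interval 14, next fire after T=47 is 56
  job_D: interval 7, next fire after T=47 is 49
  job_E: interval 17, next fire after T=47 is 51
Earliest = 49, winner (lex tiebreak) = job_D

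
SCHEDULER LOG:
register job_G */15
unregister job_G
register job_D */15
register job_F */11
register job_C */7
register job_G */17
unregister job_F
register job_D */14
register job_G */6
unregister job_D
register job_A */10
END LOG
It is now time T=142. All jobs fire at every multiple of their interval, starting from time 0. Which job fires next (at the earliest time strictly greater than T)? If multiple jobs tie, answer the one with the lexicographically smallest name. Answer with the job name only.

Answer: job_G

Derivation:
Op 1: register job_G */15 -> active={job_G:*/15}
Op 2: unregister job_G -> active={}
Op 3: register job_D */15 -> active={job_D:*/15}
Op 4: register job_F */11 -> active={job_D:*/15, job_F:*/11}
Op 5: register job_C */7 -> active={job_C:*/7, job_D:*/15, job_F:*/11}
Op 6: register job_G */17 -> active={job_C:*/7, job_D:*/15, job_F:*/11, job_G:*/17}
Op 7: unregister job_F -> active={job_C:*/7, job_D:*/15, job_G:*/17}
Op 8: register job_D */14 -> active={job_C:*/7, job_D:*/14, job_G:*/17}
Op 9: register job_G */6 -> active={job_C:*/7, job_D:*/14, job_G:*/6}
Op 10: unregister job_D -> active={job_C:*/7, job_G:*/6}
Op 11: register job_A */10 -> active={job_A:*/10, job_C:*/7, job_G:*/6}
  job_A: interval 10, next fire after T=142 is 150
  job_C: interval 7, next fire after T=142 is 147
  job_G: interval 6, next fire after T=142 is 144
Earliest = 144, winner (lex tiebreak) = job_G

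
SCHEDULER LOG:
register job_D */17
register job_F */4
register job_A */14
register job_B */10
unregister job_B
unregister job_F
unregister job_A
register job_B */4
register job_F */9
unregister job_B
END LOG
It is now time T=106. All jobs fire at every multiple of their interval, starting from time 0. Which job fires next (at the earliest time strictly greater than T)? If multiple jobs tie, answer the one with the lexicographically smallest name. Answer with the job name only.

Op 1: register job_D */17 -> active={job_D:*/17}
Op 2: register job_F */4 -> active={job_D:*/17, job_F:*/4}
Op 3: register job_A */14 -> active={job_A:*/14, job_D:*/17, job_F:*/4}
Op 4: register job_B */10 -> active={job_A:*/14, job_B:*/10, job_D:*/17, job_F:*/4}
Op 5: unregister job_B -> active={job_A:*/14, job_D:*/17, job_F:*/4}
Op 6: unregister job_F -> active={job_A:*/14, job_D:*/17}
Op 7: unregister job_A -> active={job_D:*/17}
Op 8: register job_B */4 -> active={job_B:*/4, job_D:*/17}
Op 9: register job_F */9 -> active={job_B:*/4, job_D:*/17, job_F:*/9}
Op 10: unregister job_B -> active={job_D:*/17, job_F:*/9}
  job_D: interval 17, next fire after T=106 is 119
  job_F: interval 9, next fire after T=106 is 108
Earliest = 108, winner (lex tiebreak) = job_F

Answer: job_F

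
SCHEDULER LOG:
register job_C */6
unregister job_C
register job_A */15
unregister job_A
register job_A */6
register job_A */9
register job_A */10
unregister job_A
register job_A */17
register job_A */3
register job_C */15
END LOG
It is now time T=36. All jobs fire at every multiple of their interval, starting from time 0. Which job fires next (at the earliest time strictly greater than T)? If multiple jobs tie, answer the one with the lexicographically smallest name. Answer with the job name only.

Answer: job_A

Derivation:
Op 1: register job_C */6 -> active={job_C:*/6}
Op 2: unregister job_C -> active={}
Op 3: register job_A */15 -> active={job_A:*/15}
Op 4: unregister job_A -> active={}
Op 5: register job_A */6 -> active={job_A:*/6}
Op 6: register job_A */9 -> active={job_A:*/9}
Op 7: register job_A */10 -> active={job_A:*/10}
Op 8: unregister job_A -> active={}
Op 9: register job_A */17 -> active={job_A:*/17}
Op 10: register job_A */3 -> active={job_A:*/3}
Op 11: register job_C */15 -> active={job_A:*/3, job_C:*/15}
  job_A: interval 3, next fire after T=36 is 39
  job_C: interval 15, next fire after T=36 is 45
Earliest = 39, winner (lex tiebreak) = job_A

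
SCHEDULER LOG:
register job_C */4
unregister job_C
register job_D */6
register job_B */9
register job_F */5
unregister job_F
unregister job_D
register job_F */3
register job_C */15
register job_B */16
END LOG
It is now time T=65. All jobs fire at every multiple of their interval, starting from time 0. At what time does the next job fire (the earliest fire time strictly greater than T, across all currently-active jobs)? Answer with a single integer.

Answer: 66

Derivation:
Op 1: register job_C */4 -> active={job_C:*/4}
Op 2: unregister job_C -> active={}
Op 3: register job_D */6 -> active={job_D:*/6}
Op 4: register job_B */9 -> active={job_B:*/9, job_D:*/6}
Op 5: register job_F */5 -> active={job_B:*/9, job_D:*/6, job_F:*/5}
Op 6: unregister job_F -> active={job_B:*/9, job_D:*/6}
Op 7: unregister job_D -> active={job_B:*/9}
Op 8: register job_F */3 -> active={job_B:*/9, job_F:*/3}
Op 9: register job_C */15 -> active={job_B:*/9, job_C:*/15, job_F:*/3}
Op 10: register job_B */16 -> active={job_B:*/16, job_C:*/15, job_F:*/3}
  job_B: interval 16, next fire after T=65 is 80
  job_C: interval 15, next fire after T=65 is 75
  job_F: interval 3, next fire after T=65 is 66
Earliest fire time = 66 (job job_F)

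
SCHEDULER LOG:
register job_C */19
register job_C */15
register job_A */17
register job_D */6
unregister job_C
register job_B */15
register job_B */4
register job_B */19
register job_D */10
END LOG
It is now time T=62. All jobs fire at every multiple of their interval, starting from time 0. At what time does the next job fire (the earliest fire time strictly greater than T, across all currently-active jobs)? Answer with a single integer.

Op 1: register job_C */19 -> active={job_C:*/19}
Op 2: register job_C */15 -> active={job_C:*/15}
Op 3: register job_A */17 -> active={job_A:*/17, job_C:*/15}
Op 4: register job_D */6 -> active={job_A:*/17, job_C:*/15, job_D:*/6}
Op 5: unregister job_C -> active={job_A:*/17, job_D:*/6}
Op 6: register job_B */15 -> active={job_A:*/17, job_B:*/15, job_D:*/6}
Op 7: register job_B */4 -> active={job_A:*/17, job_B:*/4, job_D:*/6}
Op 8: register job_B */19 -> active={job_A:*/17, job_B:*/19, job_D:*/6}
Op 9: register job_D */10 -> active={job_A:*/17, job_B:*/19, job_D:*/10}
  job_A: interval 17, next fire after T=62 is 68
  job_B: interval 19, next fire after T=62 is 76
  job_D: interval 10, next fire after T=62 is 70
Earliest fire time = 68 (job job_A)

Answer: 68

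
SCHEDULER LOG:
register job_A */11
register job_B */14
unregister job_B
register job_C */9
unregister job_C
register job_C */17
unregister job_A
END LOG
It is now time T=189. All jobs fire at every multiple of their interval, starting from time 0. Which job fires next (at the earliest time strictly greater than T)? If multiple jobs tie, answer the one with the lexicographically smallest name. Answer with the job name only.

Answer: job_C

Derivation:
Op 1: register job_A */11 -> active={job_A:*/11}
Op 2: register job_B */14 -> active={job_A:*/11, job_B:*/14}
Op 3: unregister job_B -> active={job_A:*/11}
Op 4: register job_C */9 -> active={job_A:*/11, job_C:*/9}
Op 5: unregister job_C -> active={job_A:*/11}
Op 6: register job_C */17 -> active={job_A:*/11, job_C:*/17}
Op 7: unregister job_A -> active={job_C:*/17}
  job_C: interval 17, next fire after T=189 is 204
Earliest = 204, winner (lex tiebreak) = job_C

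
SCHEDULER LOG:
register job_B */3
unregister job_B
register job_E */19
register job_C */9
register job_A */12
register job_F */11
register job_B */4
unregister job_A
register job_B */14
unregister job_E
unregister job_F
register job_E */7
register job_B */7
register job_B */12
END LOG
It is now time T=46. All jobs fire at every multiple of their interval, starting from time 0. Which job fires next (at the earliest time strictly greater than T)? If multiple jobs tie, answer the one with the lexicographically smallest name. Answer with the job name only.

Op 1: register job_B */3 -> active={job_B:*/3}
Op 2: unregister job_B -> active={}
Op 3: register job_E */19 -> active={job_E:*/19}
Op 4: register job_C */9 -> active={job_C:*/9, job_E:*/19}
Op 5: register job_A */12 -> active={job_A:*/12, job_C:*/9, job_E:*/19}
Op 6: register job_F */11 -> active={job_A:*/12, job_C:*/9, job_E:*/19, job_F:*/11}
Op 7: register job_B */4 -> active={job_A:*/12, job_B:*/4, job_C:*/9, job_E:*/19, job_F:*/11}
Op 8: unregister job_A -> active={job_B:*/4, job_C:*/9, job_E:*/19, job_F:*/11}
Op 9: register job_B */14 -> active={job_B:*/14, job_C:*/9, job_E:*/19, job_F:*/11}
Op 10: unregister job_E -> active={job_B:*/14, job_C:*/9, job_F:*/11}
Op 11: unregister job_F -> active={job_B:*/14, job_C:*/9}
Op 12: register job_E */7 -> active={job_B:*/14, job_C:*/9, job_E:*/7}
Op 13: register job_B */7 -> active={job_B:*/7, job_C:*/9, job_E:*/7}
Op 14: register job_B */12 -> active={job_B:*/12, job_C:*/9, job_E:*/7}
  job_B: interval 12, next fire after T=46 is 48
  job_C: interval 9, next fire after T=46 is 54
  job_E: interval 7, next fire after T=46 is 49
Earliest = 48, winner (lex tiebreak) = job_B

Answer: job_B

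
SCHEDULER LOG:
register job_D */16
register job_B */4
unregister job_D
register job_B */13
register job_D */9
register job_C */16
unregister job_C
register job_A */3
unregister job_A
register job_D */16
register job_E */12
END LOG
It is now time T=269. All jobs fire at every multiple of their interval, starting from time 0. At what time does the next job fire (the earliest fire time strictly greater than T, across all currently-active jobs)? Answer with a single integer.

Op 1: register job_D */16 -> active={job_D:*/16}
Op 2: register job_B */4 -> active={job_B:*/4, job_D:*/16}
Op 3: unregister job_D -> active={job_B:*/4}
Op 4: register job_B */13 -> active={job_B:*/13}
Op 5: register job_D */9 -> active={job_B:*/13, job_D:*/9}
Op 6: register job_C */16 -> active={job_B:*/13, job_C:*/16, job_D:*/9}
Op 7: unregister job_C -> active={job_B:*/13, job_D:*/9}
Op 8: register job_A */3 -> active={job_A:*/3, job_B:*/13, job_D:*/9}
Op 9: unregister job_A -> active={job_B:*/13, job_D:*/9}
Op 10: register job_D */16 -> active={job_B:*/13, job_D:*/16}
Op 11: register job_E */12 -> active={job_B:*/13, job_D:*/16, job_E:*/12}
  job_B: interval 13, next fire after T=269 is 273
  job_D: interval 16, next fire after T=269 is 272
  job_E: interval 12, next fire after T=269 is 276
Earliest fire time = 272 (job job_D)

Answer: 272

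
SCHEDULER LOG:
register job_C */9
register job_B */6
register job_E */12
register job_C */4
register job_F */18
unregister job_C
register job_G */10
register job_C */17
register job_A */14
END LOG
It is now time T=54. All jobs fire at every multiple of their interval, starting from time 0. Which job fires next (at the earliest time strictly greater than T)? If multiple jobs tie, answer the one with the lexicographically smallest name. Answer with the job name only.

Op 1: register job_C */9 -> active={job_C:*/9}
Op 2: register job_B */6 -> active={job_B:*/6, job_C:*/9}
Op 3: register job_E */12 -> active={job_B:*/6, job_C:*/9, job_E:*/12}
Op 4: register job_C */4 -> active={job_B:*/6, job_C:*/4, job_E:*/12}
Op 5: register job_F */18 -> active={job_B:*/6, job_C:*/4, job_E:*/12, job_F:*/18}
Op 6: unregister job_C -> active={job_B:*/6, job_E:*/12, job_F:*/18}
Op 7: register job_G */10 -> active={job_B:*/6, job_E:*/12, job_F:*/18, job_G:*/10}
Op 8: register job_C */17 -> active={job_B:*/6, job_C:*/17, job_E:*/12, job_F:*/18, job_G:*/10}
Op 9: register job_A */14 -> active={job_A:*/14, job_B:*/6, job_C:*/17, job_E:*/12, job_F:*/18, job_G:*/10}
  job_A: interval 14, next fire after T=54 is 56
  job_B: interval 6, next fire after T=54 is 60
  job_C: interval 17, next fire after T=54 is 68
  job_E: interval 12, next fire after T=54 is 60
  job_F: interval 18, next fire after T=54 is 72
  job_G: interval 10, next fire after T=54 is 60
Earliest = 56, winner (lex tiebreak) = job_A

Answer: job_A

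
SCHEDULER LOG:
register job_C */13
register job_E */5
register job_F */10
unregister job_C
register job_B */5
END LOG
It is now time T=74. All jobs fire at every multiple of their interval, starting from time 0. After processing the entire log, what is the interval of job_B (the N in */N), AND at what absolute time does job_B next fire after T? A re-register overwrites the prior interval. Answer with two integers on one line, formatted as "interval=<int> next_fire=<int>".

Answer: interval=5 next_fire=75

Derivation:
Op 1: register job_C */13 -> active={job_C:*/13}
Op 2: register job_E */5 -> active={job_C:*/13, job_E:*/5}
Op 3: register job_F */10 -> active={job_C:*/13, job_E:*/5, job_F:*/10}
Op 4: unregister job_C -> active={job_E:*/5, job_F:*/10}
Op 5: register job_B */5 -> active={job_B:*/5, job_E:*/5, job_F:*/10}
Final interval of job_B = 5
Next fire of job_B after T=74: (74//5+1)*5 = 75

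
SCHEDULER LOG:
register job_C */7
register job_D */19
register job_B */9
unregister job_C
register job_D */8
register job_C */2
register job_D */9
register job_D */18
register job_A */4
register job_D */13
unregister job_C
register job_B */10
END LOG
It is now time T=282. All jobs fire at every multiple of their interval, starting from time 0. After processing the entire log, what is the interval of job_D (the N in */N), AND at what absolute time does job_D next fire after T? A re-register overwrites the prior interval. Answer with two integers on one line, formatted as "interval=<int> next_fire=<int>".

Op 1: register job_C */7 -> active={job_C:*/7}
Op 2: register job_D */19 -> active={job_C:*/7, job_D:*/19}
Op 3: register job_B */9 -> active={job_B:*/9, job_C:*/7, job_D:*/19}
Op 4: unregister job_C -> active={job_B:*/9, job_D:*/19}
Op 5: register job_D */8 -> active={job_B:*/9, job_D:*/8}
Op 6: register job_C */2 -> active={job_B:*/9, job_C:*/2, job_D:*/8}
Op 7: register job_D */9 -> active={job_B:*/9, job_C:*/2, job_D:*/9}
Op 8: register job_D */18 -> active={job_B:*/9, job_C:*/2, job_D:*/18}
Op 9: register job_A */4 -> active={job_A:*/4, job_B:*/9, job_C:*/2, job_D:*/18}
Op 10: register job_D */13 -> active={job_A:*/4, job_B:*/9, job_C:*/2, job_D:*/13}
Op 11: unregister job_C -> active={job_A:*/4, job_B:*/9, job_D:*/13}
Op 12: register job_B */10 -> active={job_A:*/4, job_B:*/10, job_D:*/13}
Final interval of job_D = 13
Next fire of job_D after T=282: (282//13+1)*13 = 286

Answer: interval=13 next_fire=286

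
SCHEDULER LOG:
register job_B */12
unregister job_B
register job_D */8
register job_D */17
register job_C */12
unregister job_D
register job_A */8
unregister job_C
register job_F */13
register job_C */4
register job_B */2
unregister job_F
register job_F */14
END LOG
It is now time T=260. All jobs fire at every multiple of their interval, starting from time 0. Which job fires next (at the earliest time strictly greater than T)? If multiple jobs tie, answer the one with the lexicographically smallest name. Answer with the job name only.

Op 1: register job_B */12 -> active={job_B:*/12}
Op 2: unregister job_B -> active={}
Op 3: register job_D */8 -> active={job_D:*/8}
Op 4: register job_D */17 -> active={job_D:*/17}
Op 5: register job_C */12 -> active={job_C:*/12, job_D:*/17}
Op 6: unregister job_D -> active={job_C:*/12}
Op 7: register job_A */8 -> active={job_A:*/8, job_C:*/12}
Op 8: unregister job_C -> active={job_A:*/8}
Op 9: register job_F */13 -> active={job_A:*/8, job_F:*/13}
Op 10: register job_C */4 -> active={job_A:*/8, job_C:*/4, job_F:*/13}
Op 11: register job_B */2 -> active={job_A:*/8, job_B:*/2, job_C:*/4, job_F:*/13}
Op 12: unregister job_F -> active={job_A:*/8, job_B:*/2, job_C:*/4}
Op 13: register job_F */14 -> active={job_A:*/8, job_B:*/2, job_C:*/4, job_F:*/14}
  job_A: interval 8, next fire after T=260 is 264
  job_B: interval 2, next fire after T=260 is 262
  job_C: interval 4, next fire after T=260 is 264
  job_F: interval 14, next fire after T=260 is 266
Earliest = 262, winner (lex tiebreak) = job_B

Answer: job_B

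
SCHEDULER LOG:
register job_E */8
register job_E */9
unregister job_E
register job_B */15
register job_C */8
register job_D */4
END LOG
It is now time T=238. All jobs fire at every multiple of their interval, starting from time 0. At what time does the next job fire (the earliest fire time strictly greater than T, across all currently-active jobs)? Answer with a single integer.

Answer: 240

Derivation:
Op 1: register job_E */8 -> active={job_E:*/8}
Op 2: register job_E */9 -> active={job_E:*/9}
Op 3: unregister job_E -> active={}
Op 4: register job_B */15 -> active={job_B:*/15}
Op 5: register job_C */8 -> active={job_B:*/15, job_C:*/8}
Op 6: register job_D */4 -> active={job_B:*/15, job_C:*/8, job_D:*/4}
  job_B: interval 15, next fire after T=238 is 240
  job_C: interval 8, next fire after T=238 is 240
  job_D: interval 4, next fire after T=238 is 240
Earliest fire time = 240 (job job_B)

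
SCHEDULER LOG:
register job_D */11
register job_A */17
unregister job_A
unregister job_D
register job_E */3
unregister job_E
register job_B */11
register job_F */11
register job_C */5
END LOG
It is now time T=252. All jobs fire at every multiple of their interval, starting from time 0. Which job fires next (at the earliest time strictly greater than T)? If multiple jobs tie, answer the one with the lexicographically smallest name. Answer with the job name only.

Answer: job_B

Derivation:
Op 1: register job_D */11 -> active={job_D:*/11}
Op 2: register job_A */17 -> active={job_A:*/17, job_D:*/11}
Op 3: unregister job_A -> active={job_D:*/11}
Op 4: unregister job_D -> active={}
Op 5: register job_E */3 -> active={job_E:*/3}
Op 6: unregister job_E -> active={}
Op 7: register job_B */11 -> active={job_B:*/11}
Op 8: register job_F */11 -> active={job_B:*/11, job_F:*/11}
Op 9: register job_C */5 -> active={job_B:*/11, job_C:*/5, job_F:*/11}
  job_B: interval 11, next fire after T=252 is 253
  job_C: interval 5, next fire after T=252 is 255
  job_F: interval 11, next fire after T=252 is 253
Earliest = 253, winner (lex tiebreak) = job_B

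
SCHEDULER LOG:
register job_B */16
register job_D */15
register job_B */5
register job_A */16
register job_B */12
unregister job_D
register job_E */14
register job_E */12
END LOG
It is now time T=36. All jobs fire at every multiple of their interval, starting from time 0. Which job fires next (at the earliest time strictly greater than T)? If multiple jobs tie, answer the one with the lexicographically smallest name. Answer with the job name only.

Answer: job_A

Derivation:
Op 1: register job_B */16 -> active={job_B:*/16}
Op 2: register job_D */15 -> active={job_B:*/16, job_D:*/15}
Op 3: register job_B */5 -> active={job_B:*/5, job_D:*/15}
Op 4: register job_A */16 -> active={job_A:*/16, job_B:*/5, job_D:*/15}
Op 5: register job_B */12 -> active={job_A:*/16, job_B:*/12, job_D:*/15}
Op 6: unregister job_D -> active={job_A:*/16, job_B:*/12}
Op 7: register job_E */14 -> active={job_A:*/16, job_B:*/12, job_E:*/14}
Op 8: register job_E */12 -> active={job_A:*/16, job_B:*/12, job_E:*/12}
  job_A: interval 16, next fire after T=36 is 48
  job_B: interval 12, next fire after T=36 is 48
  job_E: interval 12, next fire after T=36 is 48
Earliest = 48, winner (lex tiebreak) = job_A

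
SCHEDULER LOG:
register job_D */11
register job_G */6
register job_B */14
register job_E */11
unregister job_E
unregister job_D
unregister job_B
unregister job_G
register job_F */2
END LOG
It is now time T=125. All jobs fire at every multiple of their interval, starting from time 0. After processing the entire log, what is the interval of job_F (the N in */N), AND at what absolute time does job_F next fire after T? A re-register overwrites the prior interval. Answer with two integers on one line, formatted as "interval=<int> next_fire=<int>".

Answer: interval=2 next_fire=126

Derivation:
Op 1: register job_D */11 -> active={job_D:*/11}
Op 2: register job_G */6 -> active={job_D:*/11, job_G:*/6}
Op 3: register job_B */14 -> active={job_B:*/14, job_D:*/11, job_G:*/6}
Op 4: register job_E */11 -> active={job_B:*/14, job_D:*/11, job_E:*/11, job_G:*/6}
Op 5: unregister job_E -> active={job_B:*/14, job_D:*/11, job_G:*/6}
Op 6: unregister job_D -> active={job_B:*/14, job_G:*/6}
Op 7: unregister job_B -> active={job_G:*/6}
Op 8: unregister job_G -> active={}
Op 9: register job_F */2 -> active={job_F:*/2}
Final interval of job_F = 2
Next fire of job_F after T=125: (125//2+1)*2 = 126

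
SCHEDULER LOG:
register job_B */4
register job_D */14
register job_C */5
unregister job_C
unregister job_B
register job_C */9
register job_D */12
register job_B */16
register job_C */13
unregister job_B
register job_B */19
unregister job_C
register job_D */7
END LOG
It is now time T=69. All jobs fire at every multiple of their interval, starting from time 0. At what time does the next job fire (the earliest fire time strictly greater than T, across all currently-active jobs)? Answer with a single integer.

Answer: 70

Derivation:
Op 1: register job_B */4 -> active={job_B:*/4}
Op 2: register job_D */14 -> active={job_B:*/4, job_D:*/14}
Op 3: register job_C */5 -> active={job_B:*/4, job_C:*/5, job_D:*/14}
Op 4: unregister job_C -> active={job_B:*/4, job_D:*/14}
Op 5: unregister job_B -> active={job_D:*/14}
Op 6: register job_C */9 -> active={job_C:*/9, job_D:*/14}
Op 7: register job_D */12 -> active={job_C:*/9, job_D:*/12}
Op 8: register job_B */16 -> active={job_B:*/16, job_C:*/9, job_D:*/12}
Op 9: register job_C */13 -> active={job_B:*/16, job_C:*/13, job_D:*/12}
Op 10: unregister job_B -> active={job_C:*/13, job_D:*/12}
Op 11: register job_B */19 -> active={job_B:*/19, job_C:*/13, job_D:*/12}
Op 12: unregister job_C -> active={job_B:*/19, job_D:*/12}
Op 13: register job_D */7 -> active={job_B:*/19, job_D:*/7}
  job_B: interval 19, next fire after T=69 is 76
  job_D: interval 7, next fire after T=69 is 70
Earliest fire time = 70 (job job_D)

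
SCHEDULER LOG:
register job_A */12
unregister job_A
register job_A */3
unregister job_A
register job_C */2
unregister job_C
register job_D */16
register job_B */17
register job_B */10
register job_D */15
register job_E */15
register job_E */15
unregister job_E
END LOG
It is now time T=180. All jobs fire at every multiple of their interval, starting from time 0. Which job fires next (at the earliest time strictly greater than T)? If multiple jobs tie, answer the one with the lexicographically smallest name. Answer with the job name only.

Op 1: register job_A */12 -> active={job_A:*/12}
Op 2: unregister job_A -> active={}
Op 3: register job_A */3 -> active={job_A:*/3}
Op 4: unregister job_A -> active={}
Op 5: register job_C */2 -> active={job_C:*/2}
Op 6: unregister job_C -> active={}
Op 7: register job_D */16 -> active={job_D:*/16}
Op 8: register job_B */17 -> active={job_B:*/17, job_D:*/16}
Op 9: register job_B */10 -> active={job_B:*/10, job_D:*/16}
Op 10: register job_D */15 -> active={job_B:*/10, job_D:*/15}
Op 11: register job_E */15 -> active={job_B:*/10, job_D:*/15, job_E:*/15}
Op 12: register job_E */15 -> active={job_B:*/10, job_D:*/15, job_E:*/15}
Op 13: unregister job_E -> active={job_B:*/10, job_D:*/15}
  job_B: interval 10, next fire after T=180 is 190
  job_D: interval 15, next fire after T=180 is 195
Earliest = 190, winner (lex tiebreak) = job_B

Answer: job_B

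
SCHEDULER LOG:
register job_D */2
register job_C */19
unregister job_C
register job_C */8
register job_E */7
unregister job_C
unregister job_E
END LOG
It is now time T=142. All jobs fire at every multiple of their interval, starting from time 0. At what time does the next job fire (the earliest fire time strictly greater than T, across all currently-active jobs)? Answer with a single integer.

Op 1: register job_D */2 -> active={job_D:*/2}
Op 2: register job_C */19 -> active={job_C:*/19, job_D:*/2}
Op 3: unregister job_C -> active={job_D:*/2}
Op 4: register job_C */8 -> active={job_C:*/8, job_D:*/2}
Op 5: register job_E */7 -> active={job_C:*/8, job_D:*/2, job_E:*/7}
Op 6: unregister job_C -> active={job_D:*/2, job_E:*/7}
Op 7: unregister job_E -> active={job_D:*/2}
  job_D: interval 2, next fire after T=142 is 144
Earliest fire time = 144 (job job_D)

Answer: 144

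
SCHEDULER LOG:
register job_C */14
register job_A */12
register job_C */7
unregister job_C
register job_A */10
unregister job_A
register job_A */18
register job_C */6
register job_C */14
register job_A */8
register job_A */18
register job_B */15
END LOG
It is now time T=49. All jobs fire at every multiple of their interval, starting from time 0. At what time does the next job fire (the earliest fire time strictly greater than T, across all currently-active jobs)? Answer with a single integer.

Op 1: register job_C */14 -> active={job_C:*/14}
Op 2: register job_A */12 -> active={job_A:*/12, job_C:*/14}
Op 3: register job_C */7 -> active={job_A:*/12, job_C:*/7}
Op 4: unregister job_C -> active={job_A:*/12}
Op 5: register job_A */10 -> active={job_A:*/10}
Op 6: unregister job_A -> active={}
Op 7: register job_A */18 -> active={job_A:*/18}
Op 8: register job_C */6 -> active={job_A:*/18, job_C:*/6}
Op 9: register job_C */14 -> active={job_A:*/18, job_C:*/14}
Op 10: register job_A */8 -> active={job_A:*/8, job_C:*/14}
Op 11: register job_A */18 -> active={job_A:*/18, job_C:*/14}
Op 12: register job_B */15 -> active={job_A:*/18, job_B:*/15, job_C:*/14}
  job_A: interval 18, next fire after T=49 is 54
  job_B: interval 15, next fire after T=49 is 60
  job_C: interval 14, next fire after T=49 is 56
Earliest fire time = 54 (job job_A)

Answer: 54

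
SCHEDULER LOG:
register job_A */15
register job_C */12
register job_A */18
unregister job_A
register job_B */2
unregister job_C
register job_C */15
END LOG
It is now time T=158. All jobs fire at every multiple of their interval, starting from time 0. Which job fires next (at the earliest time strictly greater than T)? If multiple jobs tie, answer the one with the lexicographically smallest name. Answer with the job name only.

Op 1: register job_A */15 -> active={job_A:*/15}
Op 2: register job_C */12 -> active={job_A:*/15, job_C:*/12}
Op 3: register job_A */18 -> active={job_A:*/18, job_C:*/12}
Op 4: unregister job_A -> active={job_C:*/12}
Op 5: register job_B */2 -> active={job_B:*/2, job_C:*/12}
Op 6: unregister job_C -> active={job_B:*/2}
Op 7: register job_C */15 -> active={job_B:*/2, job_C:*/15}
  job_B: interval 2, next fire after T=158 is 160
  job_C: interval 15, next fire after T=158 is 165
Earliest = 160, winner (lex tiebreak) = job_B

Answer: job_B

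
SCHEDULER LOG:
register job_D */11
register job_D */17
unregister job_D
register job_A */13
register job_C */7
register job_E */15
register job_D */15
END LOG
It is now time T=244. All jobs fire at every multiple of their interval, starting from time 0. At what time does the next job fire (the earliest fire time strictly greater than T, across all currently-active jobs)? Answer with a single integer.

Op 1: register job_D */11 -> active={job_D:*/11}
Op 2: register job_D */17 -> active={job_D:*/17}
Op 3: unregister job_D -> active={}
Op 4: register job_A */13 -> active={job_A:*/13}
Op 5: register job_C */7 -> active={job_A:*/13, job_C:*/7}
Op 6: register job_E */15 -> active={job_A:*/13, job_C:*/7, job_E:*/15}
Op 7: register job_D */15 -> active={job_A:*/13, job_C:*/7, job_D:*/15, job_E:*/15}
  job_A: interval 13, next fire after T=244 is 247
  job_C: interval 7, next fire after T=244 is 245
  job_D: interval 15, next fire after T=244 is 255
  job_E: interval 15, next fire after T=244 is 255
Earliest fire time = 245 (job job_C)

Answer: 245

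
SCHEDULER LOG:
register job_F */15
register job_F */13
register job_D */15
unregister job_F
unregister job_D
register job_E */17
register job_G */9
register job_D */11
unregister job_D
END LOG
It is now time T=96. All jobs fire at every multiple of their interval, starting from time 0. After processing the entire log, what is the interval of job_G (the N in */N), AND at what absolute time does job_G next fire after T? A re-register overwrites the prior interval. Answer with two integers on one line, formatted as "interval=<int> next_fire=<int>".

Op 1: register job_F */15 -> active={job_F:*/15}
Op 2: register job_F */13 -> active={job_F:*/13}
Op 3: register job_D */15 -> active={job_D:*/15, job_F:*/13}
Op 4: unregister job_F -> active={job_D:*/15}
Op 5: unregister job_D -> active={}
Op 6: register job_E */17 -> active={job_E:*/17}
Op 7: register job_G */9 -> active={job_E:*/17, job_G:*/9}
Op 8: register job_D */11 -> active={job_D:*/11, job_E:*/17, job_G:*/9}
Op 9: unregister job_D -> active={job_E:*/17, job_G:*/9}
Final interval of job_G = 9
Next fire of job_G after T=96: (96//9+1)*9 = 99

Answer: interval=9 next_fire=99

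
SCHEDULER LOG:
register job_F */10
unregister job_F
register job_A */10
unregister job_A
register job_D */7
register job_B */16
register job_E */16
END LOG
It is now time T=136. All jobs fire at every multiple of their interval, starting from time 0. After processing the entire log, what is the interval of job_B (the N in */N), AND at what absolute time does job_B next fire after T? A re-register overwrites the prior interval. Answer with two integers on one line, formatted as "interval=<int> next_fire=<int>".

Op 1: register job_F */10 -> active={job_F:*/10}
Op 2: unregister job_F -> active={}
Op 3: register job_A */10 -> active={job_A:*/10}
Op 4: unregister job_A -> active={}
Op 5: register job_D */7 -> active={job_D:*/7}
Op 6: register job_B */16 -> active={job_B:*/16, job_D:*/7}
Op 7: register job_E */16 -> active={job_B:*/16, job_D:*/7, job_E:*/16}
Final interval of job_B = 16
Next fire of job_B after T=136: (136//16+1)*16 = 144

Answer: interval=16 next_fire=144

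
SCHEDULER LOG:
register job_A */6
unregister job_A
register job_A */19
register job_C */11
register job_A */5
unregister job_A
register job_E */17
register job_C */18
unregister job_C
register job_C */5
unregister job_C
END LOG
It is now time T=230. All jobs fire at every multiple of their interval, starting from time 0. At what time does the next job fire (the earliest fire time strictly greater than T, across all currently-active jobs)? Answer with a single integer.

Answer: 238

Derivation:
Op 1: register job_A */6 -> active={job_A:*/6}
Op 2: unregister job_A -> active={}
Op 3: register job_A */19 -> active={job_A:*/19}
Op 4: register job_C */11 -> active={job_A:*/19, job_C:*/11}
Op 5: register job_A */5 -> active={job_A:*/5, job_C:*/11}
Op 6: unregister job_A -> active={job_C:*/11}
Op 7: register job_E */17 -> active={job_C:*/11, job_E:*/17}
Op 8: register job_C */18 -> active={job_C:*/18, job_E:*/17}
Op 9: unregister job_C -> active={job_E:*/17}
Op 10: register job_C */5 -> active={job_C:*/5, job_E:*/17}
Op 11: unregister job_C -> active={job_E:*/17}
  job_E: interval 17, next fire after T=230 is 238
Earliest fire time = 238 (job job_E)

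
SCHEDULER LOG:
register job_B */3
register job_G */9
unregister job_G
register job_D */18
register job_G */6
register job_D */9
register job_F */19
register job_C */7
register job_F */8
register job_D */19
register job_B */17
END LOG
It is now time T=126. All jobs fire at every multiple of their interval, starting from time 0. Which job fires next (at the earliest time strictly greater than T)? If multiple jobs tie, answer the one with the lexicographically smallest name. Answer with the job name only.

Answer: job_F

Derivation:
Op 1: register job_B */3 -> active={job_B:*/3}
Op 2: register job_G */9 -> active={job_B:*/3, job_G:*/9}
Op 3: unregister job_G -> active={job_B:*/3}
Op 4: register job_D */18 -> active={job_B:*/3, job_D:*/18}
Op 5: register job_G */6 -> active={job_B:*/3, job_D:*/18, job_G:*/6}
Op 6: register job_D */9 -> active={job_B:*/3, job_D:*/9, job_G:*/6}
Op 7: register job_F */19 -> active={job_B:*/3, job_D:*/9, job_F:*/19, job_G:*/6}
Op 8: register job_C */7 -> active={job_B:*/3, job_C:*/7, job_D:*/9, job_F:*/19, job_G:*/6}
Op 9: register job_F */8 -> active={job_B:*/3, job_C:*/7, job_D:*/9, job_F:*/8, job_G:*/6}
Op 10: register job_D */19 -> active={job_B:*/3, job_C:*/7, job_D:*/19, job_F:*/8, job_G:*/6}
Op 11: register job_B */17 -> active={job_B:*/17, job_C:*/7, job_D:*/19, job_F:*/8, job_G:*/6}
  job_B: interval 17, next fire after T=126 is 136
  job_C: interval 7, next fire after T=126 is 133
  job_D: interval 19, next fire after T=126 is 133
  job_F: interval 8, next fire after T=126 is 128
  job_G: interval 6, next fire after T=126 is 132
Earliest = 128, winner (lex tiebreak) = job_F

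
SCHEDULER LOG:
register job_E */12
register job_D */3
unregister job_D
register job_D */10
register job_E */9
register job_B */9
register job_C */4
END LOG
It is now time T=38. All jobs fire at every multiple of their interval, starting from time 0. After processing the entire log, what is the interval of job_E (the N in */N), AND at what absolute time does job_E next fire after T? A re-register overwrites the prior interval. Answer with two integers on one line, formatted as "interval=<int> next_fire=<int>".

Answer: interval=9 next_fire=45

Derivation:
Op 1: register job_E */12 -> active={job_E:*/12}
Op 2: register job_D */3 -> active={job_D:*/3, job_E:*/12}
Op 3: unregister job_D -> active={job_E:*/12}
Op 4: register job_D */10 -> active={job_D:*/10, job_E:*/12}
Op 5: register job_E */9 -> active={job_D:*/10, job_E:*/9}
Op 6: register job_B */9 -> active={job_B:*/9, job_D:*/10, job_E:*/9}
Op 7: register job_C */4 -> active={job_B:*/9, job_C:*/4, job_D:*/10, job_E:*/9}
Final interval of job_E = 9
Next fire of job_E after T=38: (38//9+1)*9 = 45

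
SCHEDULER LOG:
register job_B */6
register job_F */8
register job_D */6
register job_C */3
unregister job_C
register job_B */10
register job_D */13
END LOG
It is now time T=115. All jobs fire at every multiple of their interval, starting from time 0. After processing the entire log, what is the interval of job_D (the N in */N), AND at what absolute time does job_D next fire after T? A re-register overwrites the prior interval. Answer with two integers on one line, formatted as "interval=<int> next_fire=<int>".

Op 1: register job_B */6 -> active={job_B:*/6}
Op 2: register job_F */8 -> active={job_B:*/6, job_F:*/8}
Op 3: register job_D */6 -> active={job_B:*/6, job_D:*/6, job_F:*/8}
Op 4: register job_C */3 -> active={job_B:*/6, job_C:*/3, job_D:*/6, job_F:*/8}
Op 5: unregister job_C -> active={job_B:*/6, job_D:*/6, job_F:*/8}
Op 6: register job_B */10 -> active={job_B:*/10, job_D:*/6, job_F:*/8}
Op 7: register job_D */13 -> active={job_B:*/10, job_D:*/13, job_F:*/8}
Final interval of job_D = 13
Next fire of job_D after T=115: (115//13+1)*13 = 117

Answer: interval=13 next_fire=117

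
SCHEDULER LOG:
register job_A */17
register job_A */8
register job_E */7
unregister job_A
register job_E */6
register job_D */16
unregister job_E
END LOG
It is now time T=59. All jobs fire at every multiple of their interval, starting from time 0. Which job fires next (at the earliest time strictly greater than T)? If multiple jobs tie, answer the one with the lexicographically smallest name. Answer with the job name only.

Op 1: register job_A */17 -> active={job_A:*/17}
Op 2: register job_A */8 -> active={job_A:*/8}
Op 3: register job_E */7 -> active={job_A:*/8, job_E:*/7}
Op 4: unregister job_A -> active={job_E:*/7}
Op 5: register job_E */6 -> active={job_E:*/6}
Op 6: register job_D */16 -> active={job_D:*/16, job_E:*/6}
Op 7: unregister job_E -> active={job_D:*/16}
  job_D: interval 16, next fire after T=59 is 64
Earliest = 64, winner (lex tiebreak) = job_D

Answer: job_D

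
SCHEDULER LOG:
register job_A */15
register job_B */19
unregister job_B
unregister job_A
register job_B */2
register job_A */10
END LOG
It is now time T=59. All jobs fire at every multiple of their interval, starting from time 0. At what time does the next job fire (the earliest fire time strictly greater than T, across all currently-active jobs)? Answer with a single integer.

Op 1: register job_A */15 -> active={job_A:*/15}
Op 2: register job_B */19 -> active={job_A:*/15, job_B:*/19}
Op 3: unregister job_B -> active={job_A:*/15}
Op 4: unregister job_A -> active={}
Op 5: register job_B */2 -> active={job_B:*/2}
Op 6: register job_A */10 -> active={job_A:*/10, job_B:*/2}
  job_A: interval 10, next fire after T=59 is 60
  job_B: interval 2, next fire after T=59 is 60
Earliest fire time = 60 (job job_A)

Answer: 60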